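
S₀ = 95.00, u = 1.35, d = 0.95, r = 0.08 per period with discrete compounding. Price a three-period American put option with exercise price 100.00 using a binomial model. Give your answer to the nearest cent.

6.09

Risk-neutral probability p = (1 + 0.08 − 0.95)/(1.35 − 0.95) = 0.1300/0.4000 = 0.3250
Terminal stock prices: S_uuu = 233.7, S_uud = 164.5, S_udd = 115.7, S_ddd = 81.45
Terminal payoffs (K − S): max(-133.7, 0) = 0, max(-64.48, 0) = 0, max(-15.75, 0) = 0, max(18.55, 0) = 18.55
Node uu (S = 173.1): continuation = 1/1.08·[0.3250·0.0000 + 0.6750·0.0000] = 0.0000; exercise value = 0.0000 ≤ continuation, so V_uu = 0.0000
Node ud (S = 121.8): continuation = 1/1.08·[0.3250·0.0000 + 0.6750·0.0000] = 0.0000; exercise value = 0.0000 ≤ continuation, so V_ud = 0.0000
Node dd (S = 85.74): continuation = 1/1.08·[0.3250·0.0000 + 0.6750·18.5494] = 11.5934; exercise value = 14.2625 > continuation, so V_dd = 14.2625 (exercise)
Node u (S = 128.2): continuation = 1/1.08·[0.3250·0.0000 + 0.6750·0.0000] = 0.0000; exercise value = 0.0000 ≤ continuation, so V_u = 0.0000
Node d (S = 90.25): continuation = 1/1.08·[0.3250·0.0000 + 0.6750·14.2625] = 8.9141; exercise value = 9.7500 > continuation, so V_d = 9.7500 (exercise)
Node 0 (S = 95): continuation = 1/1.08·[0.3250·0.0000 + 0.6750·9.7500] = 6.0937; exercise value = 5.0000 ≤ continuation, so V_0 = 6.0937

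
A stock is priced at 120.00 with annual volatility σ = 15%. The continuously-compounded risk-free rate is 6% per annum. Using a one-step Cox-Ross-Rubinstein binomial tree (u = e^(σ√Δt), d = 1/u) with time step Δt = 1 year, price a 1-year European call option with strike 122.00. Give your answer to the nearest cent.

CRR parameters: u = e^(σ√Δt) = e^(0.15·√1) = 1.1618, d = 1/u = 0.8607
Per-period rate: rΔt = 0.06·1 = 0.06, so R = e^0.06 = 1.0618
Risk-neutral probability p = (e^0.06 − 0.8607)/(1.1618 − 0.8607) = 0.2011/0.3011 = 0.6679
Terminal stock prices: S_u = 139.4, S_d = 103.3
Terminal payoffs (S − K): max(17.42, 0) = 17.42, max(-18.72, 0) = 0
Node 0 (S = 120): V_0 = e^(−0.06)·[0.6679·17.4201 + 0.3321·0.0000] = 10.9577

10.96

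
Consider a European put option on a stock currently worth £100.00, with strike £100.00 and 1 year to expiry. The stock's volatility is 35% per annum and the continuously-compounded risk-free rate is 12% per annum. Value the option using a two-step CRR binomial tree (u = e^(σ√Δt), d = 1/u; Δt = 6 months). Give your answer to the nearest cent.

CRR parameters: u = e^(σ√Δt) = e^(0.35·√0.5) = 1.2808, d = 1/u = 0.7808
Per-period rate: rΔt = 0.12·0.5 = 0.06, so R = e^0.06 = 1.0618
Risk-neutral probability p = (e^0.06 − 0.7808)/(1.2808 − 0.7808) = 0.2811/0.5000 = 0.5621
Terminal stock prices: S_uu = 164, S_ud = 100, S_dd = 60.96
Terminal payoffs (K − S): max(-64.05, 0) = 0, max(0, 0) = 0, max(39.04, 0) = 39.04
Node u (S = 128.1): V_u = e^(−0.06)·[0.5621·0.0000 + 0.4379·0.0000] = 0.0000
Node d (S = 78.08): V_d = e^(−0.06)·[0.5621·0.0000 + 0.4379·39.0414] = 16.1004
Node 0 (S = 100): V_0 = e^(−0.06)·[0.5621·0.0000 + 0.4379·16.1004] = 6.6397

£6.64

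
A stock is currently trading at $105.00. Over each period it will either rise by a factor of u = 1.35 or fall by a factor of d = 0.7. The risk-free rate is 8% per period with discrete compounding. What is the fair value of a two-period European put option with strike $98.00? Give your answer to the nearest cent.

$6.89

Risk-neutral probability p = (1 + 0.08 − 0.7)/(1.35 − 0.7) = 0.3800/0.6500 = 0.5846
Terminal stock prices: S_uu = 191.4, S_ud = 99.22, S_dd = 51.45
Terminal payoffs (K − S): max(-93.36, 0) = 0, max(-1.225, 0) = 0, max(46.55, 0) = 46.55
Node u (S = 141.8): V_u = 1/1.08·[0.5846·0.0000 + 0.4154·0.0000] = 0.0000
Node d (S = 73.5): V_d = 1/1.08·[0.5846·0.0000 + 0.4154·46.5500] = 17.9038
Node 0 (S = 105): V_0 = 1/1.08·[0.5846·0.0000 + 0.4154·17.9038] = 6.8861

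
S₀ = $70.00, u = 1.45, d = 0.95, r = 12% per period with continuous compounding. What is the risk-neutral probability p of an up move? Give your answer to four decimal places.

p = 0.3550

Risk-neutral probability p = (e^0.12 − 0.95)/(1.45 − 0.95) = 0.1775/0.5000 = 0.3550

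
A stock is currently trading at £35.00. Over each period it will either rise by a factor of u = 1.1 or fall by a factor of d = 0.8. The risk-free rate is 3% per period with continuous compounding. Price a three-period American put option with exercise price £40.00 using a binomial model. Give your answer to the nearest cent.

Risk-neutral probability p = (e^0.03 − 0.8)/(1.1 − 0.8) = 0.2305/0.3000 = 0.7682
Terminal stock prices: S_uuu = 46.59, S_uud = 33.88, S_udd = 24.64, S_ddd = 17.92
Terminal payoffs (K − S): max(-6.585, 0) = 0, max(6.12, 0) = 6.12, max(15.36, 0) = 15.36, max(22.08, 0) = 22.08
Node uu (S = 42.35): continuation = e^(−0.03)·[0.7682·0.0000 + 0.2318·6.1200] = 1.3768; exercise value = 0.0000 ≤ continuation, so V_uu = 1.3768
Node ud (S = 30.8): continuation = e^(−0.03)·[0.7682·6.1200 + 0.2318·15.3600] = 8.0178; exercise value = 9.2000 > continuation, so V_ud = 9.2000 (exercise)
Node dd (S = 22.4): continuation = e^(−0.03)·[0.7682·15.3600 + 0.2318·22.0800] = 16.4178; exercise value = 17.6000 > continuation, so V_dd = 17.6000 (exercise)
Node u (S = 38.5): continuation = e^(−0.03)·[0.7682·1.3768 + 0.2318·9.2000] = 3.0961; exercise value = 1.5000 ≤ continuation, so V_u = 3.0961
Node d (S = 28): continuation = e^(−0.03)·[0.7682·9.2000 + 0.2318·17.6000] = 10.8178; exercise value = 12.0000 > continuation, so V_d = 12.0000 (exercise)
Node 0 (S = 35): continuation = e^(−0.03)·[0.7682·3.0961 + 0.2318·12.0000] = 5.0077; exercise value = 5.0000 ≤ continuation, so V_0 = 5.0077

£5.01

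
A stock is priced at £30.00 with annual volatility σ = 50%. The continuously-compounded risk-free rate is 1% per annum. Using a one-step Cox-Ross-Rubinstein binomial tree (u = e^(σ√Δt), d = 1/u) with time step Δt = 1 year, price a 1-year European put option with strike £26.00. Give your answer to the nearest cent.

£4.73

CRR parameters: u = e^(σ√Δt) = e^(0.5·√1) = 1.6487, d = 1/u = 0.6065
Per-period rate: rΔt = 0.01·1 = 0.01, so R = e^0.01 = 1.0101
Risk-neutral probability p = (e^0.01 − 0.6065)/(1.6487 − 0.6065) = 0.4035/1.0422 = 0.3872
Terminal stock prices: S_u = 49.46, S_d = 18.2
Terminal payoffs (K − S): max(-23.46, 0) = 0, max(7.804, 0) = 7.804
Node 0 (S = 30): V_0 = e^(−0.01)·[0.3872·0.0000 + 0.6128·7.8041] = 4.7349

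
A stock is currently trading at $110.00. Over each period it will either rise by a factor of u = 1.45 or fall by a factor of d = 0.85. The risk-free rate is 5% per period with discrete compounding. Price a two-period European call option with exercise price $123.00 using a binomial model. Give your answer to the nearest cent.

$15.98

Risk-neutral probability p = (1 + 0.05 − 0.85)/(1.45 − 0.85) = 0.2000/0.6000 = 0.3333
Terminal stock prices: S_uu = 231.3, S_ud = 135.6, S_dd = 79.47
Terminal payoffs (S − K): max(108.3, 0) = 108.3, max(12.57, 0) = 12.57, max(-43.53, 0) = 0
Node u (S = 159.5): V_u = 1/1.05·[0.3333·108.2750 + 0.6667·12.5750] = 42.3571
Node d (S = 93.5): V_d = 1/1.05·[0.3333·12.5750 + 0.6667·0.0000] = 3.9921
Node 0 (S = 110): V_0 = 1/1.05·[0.3333·42.3571 + 0.6667·3.9921] = 15.9814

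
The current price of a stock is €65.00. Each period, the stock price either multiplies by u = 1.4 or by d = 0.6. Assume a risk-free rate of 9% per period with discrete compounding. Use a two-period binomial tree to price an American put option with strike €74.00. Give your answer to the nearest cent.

€16.32

Risk-neutral probability p = (1 + 0.09 − 0.6)/(1.4 − 0.6) = 0.4900/0.8000 = 0.6125
Terminal stock prices: S_uu = 127.4, S_ud = 54.6, S_dd = 23.4
Terminal payoffs (K − S): max(-53.4, 0) = 0, max(19.4, 0) = 19.4, max(50.6, 0) = 50.6
Node u (S = 91): continuation = 1/1.09·[0.6125·0.0000 + 0.3875·19.4000] = 6.8968; exercise value = 0.0000 ≤ continuation, so V_u = 6.8968
Node d (S = 39): continuation = 1/1.09·[0.6125·19.4000 + 0.3875·50.6000] = 28.8899; exercise value = 35.0000 > continuation, so V_d = 35.0000 (exercise)
Node 0 (S = 65): continuation = 1/1.09·[0.6125·6.8968 + 0.3875·35.0000] = 16.3181; exercise value = 9.0000 ≤ continuation, so V_0 = 16.3181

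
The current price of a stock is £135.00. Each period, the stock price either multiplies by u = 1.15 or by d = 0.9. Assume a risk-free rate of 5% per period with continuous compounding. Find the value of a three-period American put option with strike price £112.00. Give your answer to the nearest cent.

Risk-neutral probability p = (e^0.05 − 0.9)/(1.15 − 0.9) = 0.1513/0.2500 = 0.6051
Terminal stock prices: S_uuu = 205.3, S_uud = 160.7, S_udd = 125.8, S_ddd = 98.42
Terminal payoffs (K − S): max(-93.32, 0) = 0, max(-48.68, 0) = 0, max(-13.75, 0) = 0, max(13.58, 0) = 13.58
Node uu (S = 178.5): continuation = e^(−0.05)·[0.6051·0.0000 + 0.3949·0.0000] = 0.0000; exercise value = 0.0000 ≤ continuation, so V_uu = 0.0000
Node ud (S = 139.7): continuation = e^(−0.05)·[0.6051·0.0000 + 0.3949·0.0000] = 0.0000; exercise value = 0.0000 ≤ continuation, so V_ud = 0.0000
Node dd (S = 109.4): continuation = e^(−0.05)·[0.6051·0.0000 + 0.3949·13.5850] = 5.1033; exercise value = 2.6500 ≤ continuation, so V_dd = 5.1033
Node u (S = 155.2): continuation = e^(−0.05)·[0.6051·0.0000 + 0.3949·0.0000] = 0.0000; exercise value = 0.0000 ≤ continuation, so V_u = 0.0000
Node d (S = 121.5): continuation = e^(−0.05)·[0.6051·0.0000 + 0.3949·5.1033] = 1.9171; exercise value = 0.0000 ≤ continuation, so V_d = 1.9171
Node 0 (S = 135): continuation = e^(−0.05)·[0.6051·0.0000 + 0.3949·1.9171] = 0.7202; exercise value = 0.0000 ≤ continuation, so V_0 = 0.7202

£0.72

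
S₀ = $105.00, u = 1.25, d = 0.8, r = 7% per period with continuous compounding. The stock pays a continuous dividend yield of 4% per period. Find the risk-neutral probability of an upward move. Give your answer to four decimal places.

Per-period risk-free factor R = e^0.07 = 1.0725; dividend-adjusted growth = e^(0.07−0.04) = 1.0305.
Risk-neutral probability p = (1.0305 − 0.8)/(1.25 − 0.8) = 0.2305/0.4500 = 0.5121

p = 0.5121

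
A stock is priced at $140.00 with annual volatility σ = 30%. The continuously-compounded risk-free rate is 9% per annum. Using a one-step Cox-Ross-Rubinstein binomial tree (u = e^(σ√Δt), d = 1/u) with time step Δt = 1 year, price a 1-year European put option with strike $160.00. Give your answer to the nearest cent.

$21.60

CRR parameters: u = e^(σ√Δt) = e^(0.3·√1) = 1.3499, d = 1/u = 0.7408
Per-period rate: rΔt = 0.09·1 = 0.09, so R = e^0.09 = 1.0942
Risk-neutral probability p = (e^0.09 − 0.7408)/(1.3499 − 0.7408) = 0.3534/0.6090 = 0.5802
Terminal stock prices: S_u = 189, S_d = 103.7
Terminal payoffs (K − S): max(-28.98, 0) = 0, max(56.29, 0) = 56.29
Node 0 (S = 140): V_0 = e^(−0.09)·[0.5802·0.0000 + 0.4198·56.2854] = 21.5957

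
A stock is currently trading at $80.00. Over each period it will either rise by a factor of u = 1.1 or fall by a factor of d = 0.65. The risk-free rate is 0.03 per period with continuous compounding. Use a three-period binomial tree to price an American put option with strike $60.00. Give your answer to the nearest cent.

Risk-neutral probability p = (e^0.03 − 0.65)/(1.1 − 0.65) = 0.3805/0.4500 = 0.8455
Terminal stock prices: S_uuu = 106.5, S_uud = 62.92, S_udd = 37.18, S_ddd = 21.97
Terminal payoffs (K − S): max(-46.48, 0) = 0, max(-2.92, 0) = 0, max(22.82, 0) = 22.82, max(38.03, 0) = 38.03
Node uu (S = 96.8): continuation = e^(−0.03)·[0.8455·0.0000 + 0.1545·0.0000] = 0.0000; exercise value = 0.0000 ≤ continuation, so V_uu = 0.0000
Node ud (S = 57.2): continuation = e^(−0.03)·[0.8455·0.0000 + 0.1545·22.8200] = 3.4225; exercise value = 2.8000 ≤ continuation, so V_ud = 3.4225
Node dd (S = 33.8): continuation = e^(−0.03)·[0.8455·22.8200 + 0.1545·38.0300] = 24.4267; exercise value = 26.2000 > continuation, so V_dd = 26.2000 (exercise)
Node u (S = 88): continuation = e^(−0.03)·[0.8455·0.0000 + 0.1545·3.4225] = 0.5133; exercise value = 0.0000 ≤ continuation, so V_u = 0.5133
Node d (S = 52): continuation = e^(−0.03)·[0.8455·3.4225 + 0.1545·26.2000] = 6.7375; exercise value = 8.0000 > continuation, so V_d = 8.0000 (exercise)
Node 0 (S = 80): continuation = e^(−0.03)·[0.8455·0.5133 + 0.1545·8.0000] = 1.6210; exercise value = 0.0000 ≤ continuation, so V_0 = 1.6210

$1.62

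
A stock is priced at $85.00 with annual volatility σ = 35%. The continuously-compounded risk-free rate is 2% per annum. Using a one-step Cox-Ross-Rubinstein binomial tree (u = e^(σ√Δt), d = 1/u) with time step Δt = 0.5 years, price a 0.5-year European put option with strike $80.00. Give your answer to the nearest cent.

CRR parameters: u = e^(σ√Δt) = e^(0.35·√0.5) = 1.2808, d = 1/u = 0.7808
Per-period rate: rΔt = 0.02·0.5 = 0.01, so R = e^0.01 = 1.0101
Risk-neutral probability p = (e^0.01 − 0.7808)/(1.2808 − 0.7808) = 0.2293/0.5000 = 0.4585
Terminal stock prices: S_u = 108.9, S_d = 66.36
Terminal payoffs (K − S): max(-28.87, 0) = 0, max(13.64, 0) = 13.64
Node 0 (S = 85): V_0 = e^(−0.01)·[0.4585·0.0000 + 0.5415·13.6354] = 7.3095

$7.31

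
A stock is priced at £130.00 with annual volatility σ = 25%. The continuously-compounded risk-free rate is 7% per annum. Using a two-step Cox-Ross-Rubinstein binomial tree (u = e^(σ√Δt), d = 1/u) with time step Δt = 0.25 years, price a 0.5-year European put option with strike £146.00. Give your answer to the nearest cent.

CRR parameters: u = e^(σ√Δt) = e^(0.25·√0.25) = 1.1331, d = 1/u = 0.8825
Per-period rate: rΔt = 0.07·0.25 = 0.0175, so R = e^0.0175 = 1.0177
Risk-neutral probability p = (e^0.0175 − 0.8825)/(1.1331 − 0.8825) = 0.1352/0.2507 = 0.5392
Terminal stock prices: S_uu = 166.9, S_ud = 130, S_dd = 101.2
Terminal payoffs (K − S): max(-20.92, 0) = 0, max(16, 0) = 16, max(44.76, 0) = 44.76
Node u (S = 147.3): V_u = e^(−0.0175)·[0.5392·0.0000 + 0.4608·16.0000] = 7.2445
Node d (S = 114.7): V_d = e^(−0.0175)·[0.5392·16.0000 + 0.4608·44.7559] = 28.7426
Node 0 (S = 130): V_0 = e^(−0.0175)·[0.5392·7.2445 + 0.4608·28.7426] = 16.8528

£16.85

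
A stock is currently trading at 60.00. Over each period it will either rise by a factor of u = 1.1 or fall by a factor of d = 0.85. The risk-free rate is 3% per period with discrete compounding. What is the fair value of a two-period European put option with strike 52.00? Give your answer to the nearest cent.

0.64

Risk-neutral probability p = (1 + 0.03 − 0.85)/(1.1 − 0.85) = 0.1800/0.2500 = 0.7200
Terminal stock prices: S_uu = 72.6, S_ud = 56.1, S_dd = 43.35
Terminal payoffs (K − S): max(-20.6, 0) = 0, max(-4.1, 0) = 0, max(8.65, 0) = 8.65
Node u (S = 66): V_u = 1/1.03·[0.7200·0.0000 + 0.2800·0.0000] = 0.0000
Node d (S = 51): V_d = 1/1.03·[0.7200·0.0000 + 0.2800·8.6500] = 2.3515
Node 0 (S = 60): V_0 = 1/1.03·[0.7200·0.0000 + 0.2800·2.3515] = 0.6392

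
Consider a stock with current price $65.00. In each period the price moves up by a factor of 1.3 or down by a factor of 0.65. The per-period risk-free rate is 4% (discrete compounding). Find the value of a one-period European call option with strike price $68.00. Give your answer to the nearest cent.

Risk-neutral probability p = (1 + 0.04 − 0.65)/(1.3 − 0.65) = 0.3900/0.6500 = 0.6000
Terminal stock prices: S_u = 84.5, S_d = 42.25
Terminal payoffs (S − K): max(16.5, 0) = 16.5, max(-25.75, 0) = 0
Node 0 (S = 65): V_0 = 1/1.04·[0.6000·16.5000 + 0.4000·0.0000] = 9.5192

$9.52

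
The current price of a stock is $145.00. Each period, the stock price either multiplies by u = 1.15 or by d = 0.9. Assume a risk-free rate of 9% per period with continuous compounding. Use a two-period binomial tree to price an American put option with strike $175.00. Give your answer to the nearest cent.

Risk-neutral probability p = (e^0.09 − 0.9)/(1.15 − 0.9) = 0.1942/0.2500 = 0.7767
Terminal stock prices: S_uu = 191.8, S_ud = 150.1, S_dd = 117.5
Terminal payoffs (K − S): max(-16.76, 0) = 0, max(24.92, 0) = 24.92, max(57.55, 0) = 57.55
Node u (S = 166.8): continuation = e^(−0.09)·[0.7767·0.0000 + 0.2233·24.9250] = 5.0868; exercise value = 8.2500 > continuation, so V_u = 8.2500 (exercise)
Node d (S = 130.5): continuation = e^(−0.09)·[0.7767·24.9250 + 0.2233·57.5500] = 29.4380; exercise value = 44.5000 > continuation, so V_d = 44.5000 (exercise)
Node 0 (S = 145): continuation = e^(−0.09)·[0.7767·8.2500 + 0.2233·44.5000] = 14.9380; exercise value = 30.0000 > continuation, so V_0 = 30.0000 (exercise)

$30.00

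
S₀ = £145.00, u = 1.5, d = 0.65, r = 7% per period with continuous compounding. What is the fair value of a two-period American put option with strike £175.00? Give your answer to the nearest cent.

Risk-neutral probability p = (e^0.07 − 0.65)/(1.5 − 0.65) = 0.4225/0.8500 = 0.4971
Terminal stock prices: S_uu = 326.2, S_ud = 141.4, S_dd = 61.26
Terminal payoffs (K − S): max(-151.2, 0) = 0, max(33.62, 0) = 33.62, max(113.7, 0) = 113.7
Node u (S = 217.5): continuation = e^(−0.07)·[0.4971·0.0000 + 0.5029·33.6250] = 15.7678; exercise value = 0.0000 ≤ continuation, so V_u = 15.7678
Node d (S = 94.25): continuation = e^(−0.07)·[0.4971·33.6250 + 0.5029·113.7375] = 68.9189; exercise value = 80.7500 > continuation, so V_d = 80.7500 (exercise)
Node 0 (S = 145): continuation = e^(−0.07)·[0.4971·15.7678 + 0.5029·80.7500] = 45.1739; exercise value = 30.0000 ≤ continuation, so V_0 = 45.1739

£45.17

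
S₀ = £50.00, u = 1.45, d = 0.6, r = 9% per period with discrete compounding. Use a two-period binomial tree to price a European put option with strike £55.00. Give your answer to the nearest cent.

£10.31

Risk-neutral probability p = (1 + 0.09 − 0.6)/(1.45 − 0.6) = 0.4900/0.8500 = 0.5765
Terminal stock prices: S_uu = 105.1, S_ud = 43.5, S_dd = 18
Terminal payoffs (K − S): max(-50.12, 0) = 0, max(11.5, 0) = 11.5, max(37, 0) = 37
Node u (S = 72.5): V_u = 1/1.09·[0.5765·0.0000 + 0.4235·11.5000] = 4.4684
Node d (S = 30): V_d = 1/1.09·[0.5765·11.5000 + 0.4235·37.0000] = 20.4587
Node 0 (S = 50): V_0 = 1/1.09·[0.5765·4.4684 + 0.4235·20.4587] = 10.3126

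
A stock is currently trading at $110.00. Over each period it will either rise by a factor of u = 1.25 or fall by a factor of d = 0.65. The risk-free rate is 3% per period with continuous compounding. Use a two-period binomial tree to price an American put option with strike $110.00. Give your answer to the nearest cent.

$18.18

Risk-neutral probability p = (e^0.03 − 0.65)/(1.25 − 0.65) = 0.3805/0.6000 = 0.6341
Terminal stock prices: S_uu = 171.9, S_ud = 89.38, S_dd = 46.48
Terminal payoffs (K − S): max(-61.88, 0) = 0, max(20.62, 0) = 20.62, max(63.52, 0) = 63.52
Node u (S = 137.5): continuation = e^(−0.03)·[0.6341·0.0000 + 0.3659·20.6250] = 7.3238; exercise value = 0.0000 ≤ continuation, so V_u = 7.3238
Node d (S = 71.5): continuation = e^(−0.03)·[0.6341·20.6250 + 0.3659·63.5250] = 35.2490; exercise value = 38.5000 > continuation, so V_d = 38.5000 (exercise)
Node 0 (S = 110): continuation = e^(−0.03)·[0.6341·7.3238 + 0.3659·38.5000] = 18.1779; exercise value = 0.0000 ≤ continuation, so V_0 = 18.1779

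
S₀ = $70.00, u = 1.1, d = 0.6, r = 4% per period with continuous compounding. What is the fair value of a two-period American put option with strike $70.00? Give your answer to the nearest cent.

$5.48

Risk-neutral probability p = (e^0.04 − 0.6)/(1.1 − 0.6) = 0.4408/0.5000 = 0.8816
Terminal stock prices: S_uu = 84.7, S_ud = 46.2, S_dd = 25.2
Terminal payoffs (K − S): max(-14.7, 0) = 0, max(23.8, 0) = 23.8, max(44.8, 0) = 44.8
Node u (S = 77): continuation = e^(−0.04)·[0.8816·0.0000 + 0.1184·23.8000] = 2.7069; exercise value = 0.0000 ≤ continuation, so V_u = 2.7069
Node d (S = 42): continuation = e^(−0.04)·[0.8816·23.8000 + 0.1184·44.8000] = 25.2553; exercise value = 28.0000 > continuation, so V_d = 28.0000 (exercise)
Node 0 (S = 70): continuation = e^(−0.04)·[0.8816·2.7069 + 0.1184·28.0000] = 5.4775; exercise value = 0.0000 ≤ continuation, so V_0 = 5.4775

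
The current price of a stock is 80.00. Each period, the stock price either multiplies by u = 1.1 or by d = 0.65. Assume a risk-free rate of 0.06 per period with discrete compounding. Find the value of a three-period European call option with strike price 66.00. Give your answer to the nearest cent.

25.71

Risk-neutral probability p = (1 + 0.06 − 0.65)/(1.1 − 0.65) = 0.4100/0.4500 = 0.9111
Terminal stock prices: S_uuu = 106.5, S_uud = 62.92, S_udd = 37.18, S_ddd = 21.97
Terminal payoffs (S − K): max(40.48, 0) = 40.48, max(-3.08, 0) = 0, max(-28.82, 0) = 0, max(-44.03, 0) = 0
Node uu (S = 96.8): V_uu = 1/1.06·[0.9111·40.4800 + 0.0889·0.0000] = 34.7941
Node ud (S = 57.2): V_ud = 1/1.06·[0.9111·0.0000 + 0.0889·0.0000] = 0.0000
Node dd (S = 33.8): V_dd = 1/1.06·[0.9111·0.0000 + 0.0889·0.0000] = 0.0000
Node u (S = 88): V_u = 1/1.06·[0.9111·34.7941 + 0.0889·0.0000] = 29.9069
Node d (S = 52): V_d = 1/1.06·[0.9111·0.0000 + 0.0889·0.0000] = 0.0000
Node 0 (S = 80): V_0 = 1/1.06·[0.9111·29.9069 + 0.0889·0.0000] = 25.7061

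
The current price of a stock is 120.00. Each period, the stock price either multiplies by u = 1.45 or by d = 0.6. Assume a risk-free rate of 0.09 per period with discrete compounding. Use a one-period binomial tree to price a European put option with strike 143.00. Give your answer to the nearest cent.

Risk-neutral probability p = (1 + 0.09 − 0.6)/(1.45 − 0.6) = 0.4900/0.8500 = 0.5765
Terminal stock prices: S_u = 174, S_d = 72
Terminal payoffs (K − S): max(-31, 0) = 0, max(71, 0) = 71
Node 0 (S = 120): V_0 = 1/1.09·[0.5765·0.0000 + 0.4235·71.0000] = 27.5877

27.59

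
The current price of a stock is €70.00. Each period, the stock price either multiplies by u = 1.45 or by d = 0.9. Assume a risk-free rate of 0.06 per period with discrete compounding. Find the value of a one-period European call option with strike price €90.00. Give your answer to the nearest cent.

€3.16

Risk-neutral probability p = (1 + 0.06 − 0.9)/(1.45 − 0.9) = 0.1600/0.5500 = 0.2909
Terminal stock prices: S_u = 101.5, S_d = 63
Terminal payoffs (S − K): max(11.5, 0) = 11.5, max(-27, 0) = 0
Node 0 (S = 70): V_0 = 1/1.06·[0.2909·11.5000 + 0.7091·0.0000] = 3.1561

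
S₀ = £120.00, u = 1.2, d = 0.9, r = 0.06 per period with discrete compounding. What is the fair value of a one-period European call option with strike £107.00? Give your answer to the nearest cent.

Risk-neutral probability p = (1 + 0.06 − 0.9)/(1.2 − 0.9) = 0.1600/0.3000 = 0.5333
Terminal stock prices: S_u = 144, S_d = 108
Terminal payoffs (S − K): max(37, 0) = 37, max(1, 0) = 1
Node 0 (S = 120): V_0 = 1/1.06·[0.5333·37.0000 + 0.4667·1.0000] = 19.0566

£19.06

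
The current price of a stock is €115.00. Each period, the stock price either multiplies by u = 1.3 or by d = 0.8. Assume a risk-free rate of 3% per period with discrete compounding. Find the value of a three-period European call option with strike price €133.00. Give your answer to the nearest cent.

€17.71

Risk-neutral probability p = (1 + 0.03 − 0.8)/(1.3 − 0.8) = 0.2300/0.5000 = 0.4600
Terminal stock prices: S_uuu = 252.7, S_uud = 155.5, S_udd = 95.68, S_ddd = 58.88
Terminal payoffs (S − K): max(119.7, 0) = 119.7, max(22.48, 0) = 22.48, max(-37.32, 0) = 0, max(-74.12, 0) = 0
Node uu (S = 194.4): V_uu = 1/1.03·[0.4600·119.6550 + 0.5400·22.4800] = 65.2238
Node ud (S = 119.6): V_ud = 1/1.03·[0.4600·22.4800 + 0.5400·0.0000] = 10.0396
Node dd (S = 73.6): V_dd = 1/1.03·[0.4600·0.0000 + 0.5400·0.0000] = 0.0000
Node u (S = 149.5): V_u = 1/1.03·[0.4600·65.2238 + 0.5400·10.0396] = 34.3926
Node d (S = 92): V_d = 1/1.03·[0.4600·10.0396 + 0.5400·0.0000] = 4.4837
Node 0 (S = 115): V_0 = 1/1.03·[0.4600·34.3926 + 0.5400·4.4837] = 17.7105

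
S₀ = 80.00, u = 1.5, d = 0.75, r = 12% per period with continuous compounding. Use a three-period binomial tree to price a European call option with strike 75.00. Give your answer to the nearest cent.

Risk-neutral probability p = (e^0.12 − 0.75)/(1.5 − 0.75) = 0.3775/0.7500 = 0.5033
Terminal stock prices: S_uuu = 270, S_uud = 135, S_udd = 67.5, S_ddd = 33.75
Terminal payoffs (S − K): max(195, 0) = 195, max(60, 0) = 60, max(-7.5, 0) = 0, max(-41.25, 0) = 0
Node uu (S = 180): V_uu = e^(−0.12)·[0.5033·195.0000 + 0.4967·60.0000] = 113.4810
Node ud (S = 90): V_ud = e^(−0.12)·[0.5033·60.0000 + 0.4967·0.0000] = 26.7848
Node dd (S = 45): V_dd = e^(−0.12)·[0.5033·0.0000 + 0.4967·0.0000] = 0.0000
Node u (S = 120): V_u = e^(−0.12)·[0.5033·113.4810 + 0.4967·26.7848] = 62.4583
Node d (S = 60): V_d = e^(−0.12)·[0.5033·26.7848 + 0.4967·0.0000] = 11.9571
Node 0 (S = 80): V_0 = e^(−0.12)·[0.5033·62.4583 + 0.4967·11.9571] = 33.1494

33.15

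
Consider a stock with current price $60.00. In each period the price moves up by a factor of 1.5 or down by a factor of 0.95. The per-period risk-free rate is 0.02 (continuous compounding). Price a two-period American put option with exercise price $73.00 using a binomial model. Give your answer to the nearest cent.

$13.78

Risk-neutral probability p = (e^0.02 − 0.95)/(1.5 − 0.95) = 0.0702/0.5500 = 0.1276
Terminal stock prices: S_uu = 135, S_ud = 85.5, S_dd = 54.15
Terminal payoffs (K − S): max(-62, 0) = 0, max(-12.5, 0) = 0, max(18.85, 0) = 18.85
Node u (S = 90): continuation = e^(−0.02)·[0.1276·0.0000 + 0.8724·0.0000] = 0.0000; exercise value = 0.0000 ≤ continuation, so V_u = 0.0000
Node d (S = 57): continuation = e^(−0.02)·[0.1276·0.0000 + 0.8724·18.8500] = 16.1184; exercise value = 16.0000 ≤ continuation, so V_d = 16.1184
Node 0 (S = 60): continuation = e^(−0.02)·[0.1276·0.0000 + 0.8724·16.1184] = 13.7826; exercise value = 13.0000 ≤ continuation, so V_0 = 13.7826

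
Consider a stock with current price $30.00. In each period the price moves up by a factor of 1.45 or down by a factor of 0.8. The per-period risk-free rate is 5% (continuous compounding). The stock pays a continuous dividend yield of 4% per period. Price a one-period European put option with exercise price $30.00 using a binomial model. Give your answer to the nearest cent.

$3.86

Per-period risk-free factor R = e^0.05 = 1.0513; dividend-adjusted growth = e^(0.05−0.04) = 1.0101.
Risk-neutral probability p = (1.0101 − 0.8)/(1.45 − 0.8) = 0.2101/0.6500 = 0.3232
Terminal stock prices: S_u = 43.5, S_d = 24
Terminal payoffs (K − S): max(-13.5, 0) = 0, max(6, 0) = 6
Node 0 (S = 30): V_0 = e^(−0.05)·[0.3232·0.0000 + 0.6768·6.0000] = 3.8630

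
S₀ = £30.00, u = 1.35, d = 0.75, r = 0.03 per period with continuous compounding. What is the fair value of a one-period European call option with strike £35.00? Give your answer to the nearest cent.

Risk-neutral probability p = (e^0.03 − 0.75)/(1.35 − 0.75) = 0.2805/0.6000 = 0.4674
Terminal stock prices: S_u = 40.5, S_d = 22.5
Terminal payoffs (S − K): max(5.5, 0) = 5.5, max(-12.5, 0) = 0
Node 0 (S = 30): V_0 = e^(−0.03)·[0.4674·5.5000 + 0.5326·0.0000] = 2.4949

£2.49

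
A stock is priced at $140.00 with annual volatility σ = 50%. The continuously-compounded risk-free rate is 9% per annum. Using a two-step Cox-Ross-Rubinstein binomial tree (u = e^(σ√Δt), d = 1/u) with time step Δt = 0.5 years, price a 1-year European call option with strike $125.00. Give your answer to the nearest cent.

$39.79

CRR parameters: u = e^(σ√Δt) = e^(0.5·√0.5) = 1.4241, d = 1/u = 0.7022
Per-period rate: rΔt = 0.09·0.5 = 0.045, so R = e^0.045 = 1.0460
Risk-neutral probability p = (e^0.045 − 0.7022)/(1.4241 − 0.7022) = 0.3438/0.7219 = 0.4763
Terminal stock prices: S_uu = 283.9, S_ud = 140, S_dd = 69.03
Terminal payoffs (S − K): max(158.9, 0) = 158.9, max(15, 0) = 15, max(-55.97, 0) = 0
Node u (S = 199.4): V_u = e^(−0.045)·[0.4763·158.9361 + 0.5237·15.0000] = 79.8770
Node d (S = 98.31): V_d = e^(−0.045)·[0.4763·15.0000 + 0.5237·0.0000] = 6.8298
Node 0 (S = 140): V_0 = e^(−0.045)·[0.4763·79.8770 + 0.5237·6.8298] = 39.7891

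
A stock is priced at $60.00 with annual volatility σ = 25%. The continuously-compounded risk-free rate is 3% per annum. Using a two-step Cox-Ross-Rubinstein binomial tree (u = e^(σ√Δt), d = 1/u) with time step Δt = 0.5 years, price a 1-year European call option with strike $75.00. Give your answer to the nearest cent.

CRR parameters: u = e^(σ√Δt) = e^(0.25·√0.5) = 1.1934, d = 1/u = 0.8380
Per-period rate: rΔt = 0.03·0.5 = 0.015, so R = e^0.015 = 1.0151
Risk-neutral probability p = (e^0.015 − 0.8380)/(1.1934 − 0.8380) = 0.1771/0.3554 = 0.4984
Terminal stock prices: S_uu = 85.45, S_ud = 60, S_dd = 42.13
Terminal payoffs (S − K): max(10.45, 0) = 10.45, max(-15, 0) = 0, max(-32.87, 0) = 0
Node u (S = 71.6): V_u = e^(−0.015)·[0.4984·10.4471 + 0.5016·0.0000] = 5.1298
Node d (S = 50.28): V_d = e^(−0.015)·[0.4984·0.0000 + 0.5016·0.0000] = 0.0000
Node 0 (S = 60): V_0 = e^(−0.015)·[0.4984·5.1298 + 0.5016·0.0000] = 2.5189

$2.52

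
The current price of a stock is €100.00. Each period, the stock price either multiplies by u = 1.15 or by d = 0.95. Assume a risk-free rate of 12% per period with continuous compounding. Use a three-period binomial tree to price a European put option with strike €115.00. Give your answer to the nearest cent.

€0.29

Risk-neutral probability p = (e^0.12 − 0.95)/(1.15 − 0.95) = 0.1775/0.2000 = 0.8875
Terminal stock prices: S_uuu = 152.1, S_uud = 125.6, S_udd = 103.8, S_ddd = 85.74
Terminal payoffs (K − S): max(-37.09, 0) = 0, max(-10.64, 0) = 0, max(11.21, 0) = 11.21, max(29.26, 0) = 29.26
Node uu (S = 132.2): V_uu = e^(−0.12)·[0.8875·0.0000 + 0.1125·0.0000] = 0.0000
Node ud (S = 109.2): V_ud = e^(−0.12)·[0.8875·0.0000 + 0.1125·11.2125] = 1.1189
Node dd (S = 90.25): V_dd = e^(−0.12)·[0.8875·11.2125 + 0.1125·29.2625] = 11.7459
Node u (S = 115): V_u = e^(−0.12)·[0.8875·0.0000 + 0.1125·1.1189] = 0.1117
Node d (S = 95): V_d = e^(−0.12)·[0.8875·1.1189 + 0.1125·11.7459] = 2.0529
Node 0 (S = 100): V_0 = e^(−0.12)·[0.8875·0.1117 + 0.1125·2.0529] = 0.2928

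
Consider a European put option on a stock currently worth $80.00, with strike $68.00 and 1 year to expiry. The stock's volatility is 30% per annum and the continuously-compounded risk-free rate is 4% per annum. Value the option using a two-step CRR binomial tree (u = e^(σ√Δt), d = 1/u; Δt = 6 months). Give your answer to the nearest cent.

CRR parameters: u = e^(σ√Δt) = e^(0.3·√0.5) = 1.2363, d = 1/u = 0.8089
Per-period rate: rΔt = 0.04·0.5 = 0.02, so R = e^0.02 = 1.0202
Risk-neutral probability p = (e^0.02 − 0.8089)/(1.2363 − 0.8089) = 0.2113/0.4275 = 0.4944
Terminal stock prices: S_uu = 122.3, S_ud = 80, S_dd = 52.34
Terminal payoffs (K − S): max(-54.28, 0) = 0, max(-12, 0) = 0, max(15.66, 0) = 15.66
Node u (S = 98.9): V_u = e^(−0.02)·[0.4944·0.0000 + 0.5056·0.0000] = 0.0000
Node d (S = 64.71): V_d = e^(−0.02)·[0.4944·0.0000 + 0.5056·15.6599] = 7.7605
Node 0 (S = 80): V_0 = e^(−0.02)·[0.4944·0.0000 + 0.5056·7.7605] = 3.8458

$3.85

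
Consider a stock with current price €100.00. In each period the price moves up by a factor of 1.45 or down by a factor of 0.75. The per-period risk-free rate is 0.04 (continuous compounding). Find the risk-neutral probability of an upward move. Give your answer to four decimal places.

p = 0.4154

Risk-neutral probability p = (e^0.04 − 0.75)/(1.45 − 0.75) = 0.2908/0.7000 = 0.4154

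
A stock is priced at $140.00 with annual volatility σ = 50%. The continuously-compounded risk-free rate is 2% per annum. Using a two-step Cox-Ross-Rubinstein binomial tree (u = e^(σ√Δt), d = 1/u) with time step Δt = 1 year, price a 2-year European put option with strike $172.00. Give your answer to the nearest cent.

$56.83

CRR parameters: u = e^(σ√Δt) = e^(0.5·√1) = 1.6487, d = 1/u = 0.6065
Per-period rate: rΔt = 0.02·1 = 0.02, so R = e^0.02 = 1.0202
Risk-neutral probability p = (e^0.02 − 0.6065)/(1.6487 − 0.6065) = 0.4137/1.0422 = 0.3969
Terminal stock prices: S_uu = 380.6, S_ud = 140, S_dd = 51.5
Terminal payoffs (K − S): max(-208.6, 0) = 0, max(32, 0) = 32, max(120.5, 0) = 120.5
Node u (S = 230.8): V_u = e^(−0.02)·[0.3969·0.0000 + 0.6031·32.0000] = 18.9163
Node d (S = 84.91): V_d = e^(−0.02)·[0.3969·32.0000 + 0.6031·120.4969] = 83.6799
Node 0 (S = 140): V_0 = e^(−0.02)·[0.3969·18.9163 + 0.6031·83.6799] = 56.8257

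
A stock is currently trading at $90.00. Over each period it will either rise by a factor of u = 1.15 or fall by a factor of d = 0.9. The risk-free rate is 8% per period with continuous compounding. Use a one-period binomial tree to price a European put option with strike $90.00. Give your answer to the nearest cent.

Risk-neutral probability p = (e^0.08 − 0.9)/(1.15 − 0.9) = 0.1833/0.2500 = 0.7331
Terminal stock prices: S_u = 103.5, S_d = 81
Terminal payoffs (K − S): max(-13.5, 0) = 0, max(9, 0) = 9
Node 0 (S = 90): V_0 = e^(−0.08)·[0.7331·0.0000 + 0.2669·9.0000] = 2.2170

$2.22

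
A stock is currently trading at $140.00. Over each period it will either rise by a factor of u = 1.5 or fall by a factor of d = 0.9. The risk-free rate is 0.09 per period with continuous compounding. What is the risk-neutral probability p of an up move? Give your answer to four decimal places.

p = 0.3236

Risk-neutral probability p = (e^0.09 − 0.9)/(1.5 − 0.9) = 0.1942/0.6000 = 0.3236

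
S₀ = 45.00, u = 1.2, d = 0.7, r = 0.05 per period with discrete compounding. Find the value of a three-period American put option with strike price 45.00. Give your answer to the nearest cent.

5.23

Risk-neutral probability p = (1 + 0.05 − 0.7)/(1.2 − 0.7) = 0.3500/0.5000 = 0.7000
Terminal stock prices: S_uuu = 77.76, S_uud = 45.36, S_udd = 26.46, S_ddd = 15.43
Terminal payoffs (K − S): max(-32.76, 0) = 0, max(-0.36, 0) = 0, max(18.54, 0) = 18.54, max(29.57, 0) = 29.57
Node uu (S = 64.8): continuation = 1/1.05·[0.7000·0.0000 + 0.3000·0.0000] = 0.0000; exercise value = 0.0000 ≤ continuation, so V_uu = 0.0000
Node ud (S = 37.8): continuation = 1/1.05·[0.7000·0.0000 + 0.3000·18.5400] = 5.2971; exercise value = 7.2000 > continuation, so V_ud = 7.2000 (exercise)
Node dd (S = 22.05): continuation = 1/1.05·[0.7000·18.5400 + 0.3000·29.5650] = 20.8071; exercise value = 22.9500 > continuation, so V_dd = 22.9500 (exercise)
Node u (S = 54): continuation = 1/1.05·[0.7000·0.0000 + 0.3000·7.2000] = 2.0571; exercise value = 0.0000 ≤ continuation, so V_u = 2.0571
Node d (S = 31.5): continuation = 1/1.05·[0.7000·7.2000 + 0.3000·22.9500] = 11.3571; exercise value = 13.5000 > continuation, so V_d = 13.5000 (exercise)
Node 0 (S = 45): continuation = 1/1.05·[0.7000·2.0571 + 0.3000·13.5000] = 5.2286; exercise value = 0.0000 ≤ continuation, so V_0 = 5.2286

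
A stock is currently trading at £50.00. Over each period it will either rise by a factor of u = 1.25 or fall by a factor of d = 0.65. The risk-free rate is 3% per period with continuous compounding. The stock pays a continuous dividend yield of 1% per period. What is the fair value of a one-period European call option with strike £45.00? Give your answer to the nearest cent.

Per-period risk-free factor R = e^0.03 = 1.0305; dividend-adjusted growth = e^(0.03−0.01) = 1.0202.
Risk-neutral probability p = (1.0202 − 0.65)/(1.25 − 0.65) = 0.3702/0.6000 = 0.6170
Terminal stock prices: S_u = 62.5, S_d = 32.5
Terminal payoffs (S − K): max(17.5, 0) = 17.5, max(-12.5, 0) = 0
Node 0 (S = 50): V_0 = e^(−0.03)·[0.6170·17.5000 + 0.3830·0.0000] = 10.4784

£10.48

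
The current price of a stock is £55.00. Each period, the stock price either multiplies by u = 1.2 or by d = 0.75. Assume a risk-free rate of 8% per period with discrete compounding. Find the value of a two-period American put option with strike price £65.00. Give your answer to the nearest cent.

Risk-neutral probability p = (1 + 0.08 − 0.75)/(1.2 − 0.75) = 0.3300/0.4500 = 0.7333
Terminal stock prices: S_uu = 79.2, S_ud = 49.5, S_dd = 30.94
Terminal payoffs (K − S): max(-14.2, 0) = 0, max(15.5, 0) = 15.5, max(34.06, 0) = 34.06
Node u (S = 66): continuation = 1/1.08·[0.7333·0.0000 + 0.2667·15.5000] = 3.8272; exercise value = 0.0000 ≤ continuation, so V_u = 3.8272
Node d (S = 41.25): continuation = 1/1.08·[0.7333·15.5000 + 0.2667·34.0625] = 18.9352; exercise value = 23.7500 > continuation, so V_d = 23.7500 (exercise)
Node 0 (S = 55): continuation = 1/1.08·[0.7333·3.8272 + 0.2667·23.7500] = 8.4629; exercise value = 10.0000 > continuation, so V_0 = 10.0000 (exercise)

£10.00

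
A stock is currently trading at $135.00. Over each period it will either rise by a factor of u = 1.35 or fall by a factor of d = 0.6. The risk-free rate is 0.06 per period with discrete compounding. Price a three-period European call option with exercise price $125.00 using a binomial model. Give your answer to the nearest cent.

Risk-neutral probability p = (1 + 0.06 − 0.6)/(1.35 − 0.6) = 0.4600/0.7500 = 0.6133
Terminal stock prices: S_uuu = 332.2, S_uud = 147.6, S_udd = 65.61, S_ddd = 29.16
Terminal payoffs (S − K): max(207.2, 0) = 207.2, max(22.62, 0) = 22.62, max(-59.39, 0) = 0, max(-95.84, 0) = 0
Node uu (S = 246): V_uu = 1/1.06·[0.6133·207.1506 + 0.3867·22.6225] = 128.1130
Node ud (S = 109.3): V_ud = 1/1.06·[0.6133·22.6225 + 0.3867·0.0000] = 13.0897
Node dd (S = 48.6): V_dd = 1/1.06·[0.6133·0.0000 + 0.3867·0.0000] = 0.0000
Node u (S = 182.2): V_u = 1/1.06·[0.6133·128.1130 + 0.3867·13.0897] = 78.9031
Node d (S = 81): V_d = 1/1.06·[0.6133·13.0897 + 0.3867·0.0000] = 7.5739
Node 0 (S = 135): V_0 = 1/1.06·[0.6133·78.9031 + 0.3867·7.5739] = 48.4175

$48.42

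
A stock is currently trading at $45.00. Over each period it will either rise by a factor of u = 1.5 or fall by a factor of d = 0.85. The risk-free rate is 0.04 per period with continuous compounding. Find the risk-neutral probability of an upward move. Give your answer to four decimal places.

Risk-neutral probability p = (e^0.04 − 0.85)/(1.5 − 0.85) = 0.1908/0.6500 = 0.2936

p = 0.2936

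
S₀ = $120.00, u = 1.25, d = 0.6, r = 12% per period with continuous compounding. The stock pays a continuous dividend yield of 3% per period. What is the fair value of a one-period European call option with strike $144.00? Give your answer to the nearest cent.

Per-period risk-free factor R = e^0.12 = 1.1275; dividend-adjusted growth = e^(0.12−0.03) = 1.0942.
Risk-neutral probability p = (1.0942 − 0.6)/(1.25 − 0.6) = 0.4942/0.6500 = 0.7603
Terminal stock prices: S_u = 150, S_d = 72
Terminal payoffs (S − K): max(6, 0) = 6, max(-72, 0) = 0
Node 0 (S = 120): V_0 = e^(−0.12)·[0.7603·6.0000 + 0.2397·0.0000] = 4.0458

$4.05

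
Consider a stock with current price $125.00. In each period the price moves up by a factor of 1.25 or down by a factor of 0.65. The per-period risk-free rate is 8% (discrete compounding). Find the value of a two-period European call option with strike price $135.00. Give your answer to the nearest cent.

Risk-neutral probability p = (1 + 0.08 − 0.65)/(1.25 − 0.65) = 0.4300/0.6000 = 0.7167
Terminal stock prices: S_uu = 195.3, S_ud = 101.6, S_dd = 52.81
Terminal payoffs (S − K): max(60.31, 0) = 60.31, max(-33.44, 0) = 0, max(-82.19, 0) = 0
Node u (S = 156.2): V_u = 1/1.08·[0.7167·60.3125 + 0.2833·0.0000] = 40.0222
Node d (S = 81.25): V_d = 1/1.08·[0.7167·0.0000 + 0.2833·0.0000] = 0.0000
Node 0 (S = 125): V_0 = 1/1.08·[0.7167·40.0222 + 0.2833·0.0000] = 26.5579

$26.56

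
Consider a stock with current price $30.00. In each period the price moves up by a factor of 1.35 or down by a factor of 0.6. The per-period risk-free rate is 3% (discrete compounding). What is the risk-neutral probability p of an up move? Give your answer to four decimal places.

Risk-neutral probability p = (1 + 0.03 − 0.6)/(1.35 − 0.6) = 0.4300/0.7500 = 0.5733

p = 0.5733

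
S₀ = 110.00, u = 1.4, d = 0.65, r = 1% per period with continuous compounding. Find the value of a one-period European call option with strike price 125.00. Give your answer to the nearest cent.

Risk-neutral probability p = (e^0.01 − 0.65)/(1.4 − 0.65) = 0.3601/0.7500 = 0.4801
Terminal stock prices: S_u = 154, S_d = 71.5
Terminal payoffs (S − K): max(29, 0) = 29, max(-53.5, 0) = 0
Node 0 (S = 110): V_0 = e^(−0.01)·[0.4801·29.0000 + 0.5199·0.0000] = 13.7834

13.78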